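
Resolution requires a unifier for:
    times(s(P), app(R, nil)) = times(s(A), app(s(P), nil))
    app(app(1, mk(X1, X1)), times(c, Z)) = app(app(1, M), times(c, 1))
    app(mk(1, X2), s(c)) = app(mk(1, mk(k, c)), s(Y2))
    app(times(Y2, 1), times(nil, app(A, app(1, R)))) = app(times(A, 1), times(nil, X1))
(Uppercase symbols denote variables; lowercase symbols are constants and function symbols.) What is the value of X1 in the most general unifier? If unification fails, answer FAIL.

Decompose times/2: s(P) = s(A),  app(R, nil) = app(s(P), nil).
Decompose s/1: P = A.
Bind P := A; substituting into the one remaining equation that mentions P gives: app(R, nil) = app(s(A), nil).
Decompose app/2: R = s(A),  nil = nil.
Bind R := s(A); substituting into the one remaining equation that mentions R gives: app(times(Y2, 1), times(nil, app(A, app(1, s(A))))) = app(times(A, 1), times(nil, X1)).
Delete trivial equation nil = nil.
Decompose app/2: app(1, mk(X1, X1)) = app(1, M),  times(c, Z) = times(c, 1).
Decompose app/2: 1 = 1,  mk(X1, X1) = M.
Delete trivial equation 1 = 1.
Bind M := mk(X1, X1); no other remaining equation mentions M.
Decompose times/2: c = c,  Z = 1.
Delete trivial equation c = c.
Bind Z := 1; no other remaining equation mentions Z.
Decompose app/2: mk(1, X2) = mk(1, mk(k, c)),  s(c) = s(Y2).
Decompose mk/2: 1 = 1,  X2 = mk(k, c).
Delete trivial equation 1 = 1.
Bind X2 := mk(k, c); no other remaining equation mentions X2.
Decompose s/1: c = Y2.
Bind Y2 := c; substituting into the remaining equation gives: app(times(c, 1), times(nil, app(A, app(1, s(A))))) = app(times(A, 1), times(nil, X1)).
Decompose app/2: times(c, 1) = times(A, 1),  times(nil, app(A, app(1, s(A)))) = times(nil, X1).
Decompose times/2: c = A,  1 = 1.
Bind A := c; substituting into the one remaining equation that mentions A gives: times(nil, app(c, app(1, s(c)))) = times(nil, X1). Substituting into the earlier bindings gives P := c, R := s(c).
Delete trivial equation 1 = 1.
Decompose times/2: nil = nil,  app(c, app(1, s(c))) = X1.
Delete trivial equation nil = nil.
Bind X1 := app(c, app(1, s(c))). Substituting into the earlier binding gives M := mk(app(c, app(1, s(c))), app(c, app(1, s(c)))).
MGU = { P -> c, R -> s(c), M -> mk(app(c, app(1, s(c))), app(c, app(1, s(c)))), Z -> 1, X2 -> mk(k, c), Y2 -> c, A -> c, X1 -> app(c, app(1, s(c))) }, so X1 -> app(c, app(1, s(c))).

app(c, app(1, s(c)))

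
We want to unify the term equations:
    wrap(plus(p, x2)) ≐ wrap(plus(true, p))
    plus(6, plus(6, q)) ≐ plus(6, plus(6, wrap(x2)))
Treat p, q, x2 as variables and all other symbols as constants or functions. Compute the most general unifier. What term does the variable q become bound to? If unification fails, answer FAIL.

wrap(true)

Decompose wrap/1: plus(p, x2) ≐ plus(true, p).
Decompose plus/2: p ≐ true,  x2 ≐ p.
Bind p := true; substituting into the one remaining equation that mentions p gives: x2 ≐ true.
Bind x2 := true; substituting into the remaining equation gives: plus(6, plus(6, q)) ≐ plus(6, plus(6, wrap(true))).
Decompose plus/2: 6 ≐ 6,  plus(6, q) ≐ plus(6, wrap(true)).
Delete trivial equation 6 ≐ 6.
Decompose plus/2: 6 ≐ 6,  q ≐ wrap(true).
Delete trivial equation 6 ≐ 6.
Bind q := wrap(true).
MGU = { p := true, x2 := true, q := wrap(true) }, so q := wrap(true).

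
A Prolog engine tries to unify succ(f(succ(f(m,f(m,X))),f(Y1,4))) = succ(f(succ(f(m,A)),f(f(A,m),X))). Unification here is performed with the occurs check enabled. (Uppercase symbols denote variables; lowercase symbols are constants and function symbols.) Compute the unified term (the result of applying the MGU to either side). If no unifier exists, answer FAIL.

Decompose succ/1: f(succ(f(m,f(m,X))),f(Y1,4)) = f(succ(f(m,A)),f(f(A,m),X)).
Decompose f/2: succ(f(m,f(m,X))) = succ(f(m,A)),  f(Y1,4) = f(f(A,m),X).
Decompose succ/1: f(m,f(m,X)) = f(m,A).
Decompose f/2: m = m,  f(m,X) = A.
Delete trivial equation m = m.
Bind A := f(m,X); substituting into the remaining equation gives: f(Y1,4) = f(f(f(m,X),m),X).
Decompose f/2: Y1 = f(f(m,X),m),  4 = X.
Bind Y1 := f(f(m,X),m); no other remaining equation mentions Y1.
Bind X := 4. Substituting into the earlier bindings gives A := f(m,4), Y1 := f(f(m,4),m).
Applying the MGU to either side gives succ(f(succ(f(m,f(m,4))),f(f(f(m,4),m),4))).

succ(f(succ(f(m,f(m,4))),f(f(f(m,4),m),4)))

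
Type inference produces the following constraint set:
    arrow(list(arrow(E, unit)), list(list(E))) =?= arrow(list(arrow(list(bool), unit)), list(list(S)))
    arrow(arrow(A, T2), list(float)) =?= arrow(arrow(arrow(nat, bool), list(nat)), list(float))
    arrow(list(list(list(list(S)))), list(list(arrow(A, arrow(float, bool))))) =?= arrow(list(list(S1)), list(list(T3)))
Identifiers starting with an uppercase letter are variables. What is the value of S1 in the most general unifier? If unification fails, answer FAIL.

Decompose arrow/2: list(arrow(E, unit)) =?= list(arrow(list(bool), unit)),  list(list(E)) =?= list(list(S)).
Decompose list/1: arrow(E, unit) =?= arrow(list(bool), unit).
Decompose arrow/2: E =?= list(bool),  unit =?= unit.
Bind E := list(bool); substituting into the one remaining equation that mentions E gives: list(list(list(bool))) =?= list(list(S)).
Delete trivial equation unit =?= unit.
Decompose list/1: list(list(bool)) =?= list(S).
Decompose list/1: list(bool) =?= S.
Bind S := list(bool); substituting into the one remaining equation that mentions S gives: arrow(list(list(list(list(list(bool))))), list(list(arrow(A, arrow(float, bool))))) =?= arrow(list(list(S1)), list(list(T3))).
Decompose arrow/2: arrow(A, T2) =?= arrow(arrow(nat, bool), list(nat)),  list(float) =?= list(float).
Decompose arrow/2: A =?= arrow(nat, bool),  T2 =?= list(nat).
Bind A := arrow(nat, bool); substituting into the one remaining equation that mentions A gives: arrow(list(list(list(list(list(bool))))), list(list(arrow(arrow(nat, bool), arrow(float, bool))))) =?= arrow(list(list(S1)), list(list(T3))).
Bind T2 := list(nat); no other remaining equation mentions T2.
Delete trivial equation list(float) =?= list(float).
Decompose arrow/2: list(list(list(list(list(bool))))) =?= list(list(S1)),  list(list(arrow(arrow(nat, bool), arrow(float, bool)))) =?= list(list(T3)).
Decompose list/1: list(list(list(list(bool)))) =?= list(S1).
Decompose list/1: list(list(list(bool))) =?= S1.
Bind S1 := list(list(list(bool))); no other remaining equation mentions S1.
Decompose list/1: list(arrow(arrow(nat, bool), arrow(float, bool))) =?= list(T3).
Decompose list/1: arrow(arrow(nat, bool), arrow(float, bool)) =?= T3.
Bind T3 := arrow(arrow(nat, bool), arrow(float, bool)).
MGU = { E -> list(bool), S -> list(bool), A -> arrow(nat, bool), T2 -> list(nat), S1 -> list(list(list(bool))), T3 -> arrow(arrow(nat, bool), arrow(float, bool)) }, so S1 -> list(list(list(bool))).

list(list(list(bool)))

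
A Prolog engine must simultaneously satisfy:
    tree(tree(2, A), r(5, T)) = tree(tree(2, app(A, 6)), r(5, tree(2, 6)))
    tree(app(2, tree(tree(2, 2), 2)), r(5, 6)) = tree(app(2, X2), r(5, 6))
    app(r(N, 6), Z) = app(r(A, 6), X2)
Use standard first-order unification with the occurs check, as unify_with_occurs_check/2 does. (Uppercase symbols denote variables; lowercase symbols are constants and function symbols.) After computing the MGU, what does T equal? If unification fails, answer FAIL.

Decompose tree/2: tree(2, A) = tree(2, app(A, 6)),  r(5, T) = r(5, tree(2, 6)).
Decompose tree/2: 2 = 2,  A = app(A, 6).
Delete trivial equation 2 = 2.
Occurs check fails: A occurs in app(A, 6); the equation A = app(A, 6) has no finite solution.

FAIL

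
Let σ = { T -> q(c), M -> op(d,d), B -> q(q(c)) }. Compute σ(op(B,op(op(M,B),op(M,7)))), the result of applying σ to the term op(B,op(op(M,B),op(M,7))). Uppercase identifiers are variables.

Replace each occurrence of M with op(d,d).
Replace each occurrence of B with q(q(c)).
Result: op(q(q(c)),op(op(op(d,d),q(q(c))),op(op(d,d),7))).

op(q(q(c)),op(op(op(d,d),q(q(c))),op(op(d,d),7)))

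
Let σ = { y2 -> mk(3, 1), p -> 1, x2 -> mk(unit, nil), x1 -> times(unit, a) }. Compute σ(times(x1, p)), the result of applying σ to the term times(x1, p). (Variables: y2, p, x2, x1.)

Replace each occurrence of p with 1.
Replace each occurrence of x1 with times(unit, a).
Result: times(times(unit, a), 1).

times(times(unit, a), 1)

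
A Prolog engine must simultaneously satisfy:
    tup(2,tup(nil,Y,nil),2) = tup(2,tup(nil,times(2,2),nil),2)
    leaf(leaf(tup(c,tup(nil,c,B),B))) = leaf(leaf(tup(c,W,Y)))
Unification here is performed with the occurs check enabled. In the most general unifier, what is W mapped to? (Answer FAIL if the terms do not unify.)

tup(nil,c,times(2,2))

Decompose tup/3: 2 = 2,  tup(nil,Y,nil) = tup(nil,times(2,2),nil),  2 = 2.
Delete trivial equation 2 = 2.
Decompose tup/3: nil = nil,  Y = times(2,2),  nil = nil.
Delete trivial equation nil = nil.
Bind Y := times(2,2); substituting into the one remaining equation that mentions Y gives: leaf(leaf(tup(c,tup(nil,c,B),B))) = leaf(leaf(tup(c,W,times(2,2)))).
Delete trivial equation nil = nil.
Delete trivial equation 2 = 2.
Decompose leaf/1: leaf(tup(c,tup(nil,c,B),B)) = leaf(tup(c,W,times(2,2))).
Decompose leaf/1: tup(c,tup(nil,c,B),B) = tup(c,W,times(2,2)).
Decompose tup/3: c = c,  tup(nil,c,B) = W,  B = times(2,2).
Delete trivial equation c = c.
Bind W := tup(nil,c,B); no other remaining equation mentions W.
Bind B := times(2,2). Substituting into the earlier binding gives W := tup(nil,c,times(2,2)).
MGU = { Y = times(2,2), W = tup(nil,c,times(2,2)), B = times(2,2) }, so W = tup(nil,c,times(2,2)).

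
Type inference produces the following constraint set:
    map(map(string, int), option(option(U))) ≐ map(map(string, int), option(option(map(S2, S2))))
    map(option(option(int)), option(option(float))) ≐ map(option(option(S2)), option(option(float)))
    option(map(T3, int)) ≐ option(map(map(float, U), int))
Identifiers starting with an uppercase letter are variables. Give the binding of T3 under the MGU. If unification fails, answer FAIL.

map(float, map(int, int))

Decompose map/2: map(string, int) ≐ map(string, int),  option(option(U)) ≐ option(option(map(S2, S2))).
Delete trivial equation map(string, int) ≐ map(string, int).
Decompose option/1: option(U) ≐ option(map(S2, S2)).
Decompose option/1: U ≐ map(S2, S2).
Bind U := map(S2, S2); substituting into the one remaining equation that mentions U gives: option(map(T3, int)) ≐ option(map(map(float, map(S2, S2)), int)).
Decompose map/2: option(option(int)) ≐ option(option(S2)),  option(option(float)) ≐ option(option(float)).
Decompose option/1: option(int) ≐ option(S2).
Decompose option/1: int ≐ S2.
Bind S2 := int; substituting into the one remaining equation that mentions S2 gives: option(map(T3, int)) ≐ option(map(map(float, map(int, int)), int)). Substituting into the earlier binding gives U := map(int, int).
Delete trivial equation option(option(float)) ≐ option(option(float)).
Decompose option/1: map(T3, int) ≐ map(map(float, map(int, int)), int).
Decompose map/2: T3 ≐ map(float, map(int, int)),  int ≐ int.
Bind T3 := map(float, map(int, int)); no other remaining equation mentions T3.
Delete trivial equation int ≐ int.
MGU = { U := map(int, int), S2 := int, T3 := map(float, map(int, int)) }, so T3 := map(float, map(int, int)).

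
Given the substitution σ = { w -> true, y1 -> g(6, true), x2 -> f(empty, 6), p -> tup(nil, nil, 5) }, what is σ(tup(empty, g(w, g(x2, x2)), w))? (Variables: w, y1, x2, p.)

tup(empty, g(true, g(f(empty, 6), f(empty, 6))), true)

Replace each occurrence of w with true.
Replace each occurrence of x2 with f(empty, 6).
Result: tup(empty, g(true, g(f(empty, 6), f(empty, 6))), true).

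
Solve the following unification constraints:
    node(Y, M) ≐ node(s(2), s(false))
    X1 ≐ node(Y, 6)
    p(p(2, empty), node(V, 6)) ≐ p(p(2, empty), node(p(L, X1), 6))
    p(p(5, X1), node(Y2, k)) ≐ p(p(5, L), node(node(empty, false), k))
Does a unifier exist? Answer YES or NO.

YES

Decompose node/2: Y ≐ s(2),  M ≐ s(false).
Bind Y := s(2); substituting into the one remaining equation that mentions Y gives: X1 ≐ node(s(2), 6).
Bind M := s(false); no other remaining equation mentions M.
Bind X1 := node(s(2), 6); substituting into the remaining equations gives: p(p(2, empty), node(V, 6)) ≐ p(p(2, empty), node(p(L, node(s(2), 6)), 6)),  p(p(5, node(s(2), 6)), node(Y2, k)) ≐ p(p(5, L), node(node(empty, false), k)).
Decompose p/2: p(2, empty) ≐ p(2, empty),  node(V, 6) ≐ node(p(L, node(s(2), 6)), 6).
Delete trivial equation p(2, empty) ≐ p(2, empty).
Decompose node/2: V ≐ p(L, node(s(2), 6)),  6 ≐ 6.
Bind V := p(L, node(s(2), 6)); no other remaining equation mentions V.
Delete trivial equation 6 ≐ 6.
Decompose p/2: p(5, node(s(2), 6)) ≐ p(5, L),  node(Y2, k) ≐ node(node(empty, false), k).
Decompose p/2: 5 ≐ 5,  node(s(2), 6) ≐ L.
Delete trivial equation 5 ≐ 5.
Bind L := node(s(2), 6); no other remaining equation mentions L. Substituting into the earlier binding gives V := p(node(s(2), 6), node(s(2), 6)).
Decompose node/2: Y2 ≐ node(empty, false),  k ≐ k.
Bind Y2 := node(empty, false); no other remaining equation mentions Y2.
Delete trivial equation k ≐ k.
No equations remain and no clash or occurs-check failure arose, so a unifier exists.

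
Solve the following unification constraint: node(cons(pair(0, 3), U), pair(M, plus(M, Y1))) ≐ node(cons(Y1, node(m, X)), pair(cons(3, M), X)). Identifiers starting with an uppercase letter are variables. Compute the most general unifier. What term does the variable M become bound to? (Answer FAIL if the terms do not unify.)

Decompose node/2: cons(pair(0, 3), U) ≐ cons(Y1, node(m, X)),  pair(M, plus(M, Y1)) ≐ pair(cons(3, M), X).
Decompose cons/2: pair(0, 3) ≐ Y1,  U ≐ node(m, X).
Bind Y1 := pair(0, 3); substituting into the one remaining equation that mentions Y1 gives: pair(M, plus(M, pair(0, 3))) ≐ pair(cons(3, M), X).
Bind U := node(m, X); no other remaining equation mentions U.
Decompose pair/2: M ≐ cons(3, M),  plus(M, pair(0, 3)) ≐ X.
Occurs check fails: M occurs in cons(3, M); the equation M ≐ cons(3, M) has no finite solution.

FAIL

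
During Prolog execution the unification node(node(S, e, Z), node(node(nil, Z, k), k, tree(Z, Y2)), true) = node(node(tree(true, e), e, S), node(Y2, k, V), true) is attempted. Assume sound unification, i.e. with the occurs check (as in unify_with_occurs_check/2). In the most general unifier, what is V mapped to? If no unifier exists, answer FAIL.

tree(tree(true, e), node(nil, tree(true, e), k))

Decompose node/3: node(S, e, Z) = node(tree(true, e), e, S),  node(node(nil, Z, k), k, tree(Z, Y2)) = node(Y2, k, V),  true = true.
Decompose node/3: S = tree(true, e),  e = e,  Z = S.
Bind S := tree(true, e); substituting into the one remaining equation that mentions S gives: Z = tree(true, e).
Delete trivial equation e = e.
Bind Z := tree(true, e); substituting into the one remaining equation that mentions Z gives: node(node(nil, tree(true, e), k), k, tree(tree(true, e), Y2)) = node(Y2, k, V).
Decompose node/3: node(nil, tree(true, e), k) = Y2,  k = k,  tree(tree(true, e), Y2) = V.
Bind Y2 := node(nil, tree(true, e), k); substituting into the one remaining equation that mentions Y2 gives: tree(tree(true, e), node(nil, tree(true, e), k)) = V.
Delete trivial equation k = k.
Bind V := tree(tree(true, e), node(nil, tree(true, e), k)); no other remaining equation mentions V.
Delete trivial equation true = true.
MGU = { S = tree(true, e), Z = tree(true, e), Y2 = node(nil, tree(true, e), k), V = tree(tree(true, e), node(nil, tree(true, e), k)) }, so V = tree(tree(true, e), node(nil, tree(true, e), k)).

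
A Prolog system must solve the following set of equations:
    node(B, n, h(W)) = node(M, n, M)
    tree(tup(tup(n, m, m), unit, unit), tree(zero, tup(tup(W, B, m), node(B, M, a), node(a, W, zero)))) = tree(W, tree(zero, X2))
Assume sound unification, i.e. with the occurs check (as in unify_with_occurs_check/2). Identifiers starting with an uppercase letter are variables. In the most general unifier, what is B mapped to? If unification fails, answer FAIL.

h(tup(tup(n, m, m), unit, unit))

Decompose node/3: B = M,  n = n,  h(W) = M.
Bind B := M; substituting into the one remaining equation that mentions B gives: tree(tup(tup(n, m, m), unit, unit), tree(zero, tup(tup(W, M, m), node(M, M, a), node(a, W, zero)))) = tree(W, tree(zero, X2)).
Delete trivial equation n = n.
Bind M := h(W); substituting into the remaining equation gives: tree(tup(tup(n, m, m), unit, unit), tree(zero, tup(tup(W, h(W), m), node(h(W), h(W), a), node(a, W, zero)))) = tree(W, tree(zero, X2)). Substituting into the earlier binding gives B := h(W).
Decompose tree/2: tup(tup(n, m, m), unit, unit) = W,  tree(zero, tup(tup(W, h(W), m), node(h(W), h(W), a), node(a, W, zero))) = tree(zero, X2).
Bind W := tup(tup(n, m, m), unit, unit); substituting into the remaining equation gives: tree(zero, tup(tup(tup(tup(n, m, m), unit, unit), h(tup(tup(n, m, m), unit, unit)), m), node(h(tup(tup(n, m, m), unit, unit)), h(tup(tup(n, m, m), unit, unit)), a), node(a, tup(tup(n, m, m), unit, unit), zero))) = tree(zero, X2). Substituting into the earlier bindings gives B := h(tup(tup(n, m, m), unit, unit)), M := h(tup(tup(n, m, m), unit, unit)).
Decompose tree/2: zero = zero,  tup(tup(tup(tup(n, m, m), unit, unit), h(tup(tup(n, m, m), unit, unit)), m), node(h(tup(tup(n, m, m), unit, unit)), h(tup(tup(n, m, m), unit, unit)), a), node(a, tup(tup(n, m, m), unit, unit), zero)) = X2.
Delete trivial equation zero = zero.
Bind X2 := tup(tup(tup(tup(n, m, m), unit, unit), h(tup(tup(n, m, m), unit, unit)), m), node(h(tup(tup(n, m, m), unit, unit)), h(tup(tup(n, m, m), unit, unit)), a), node(a, tup(tup(n, m, m), unit, unit), zero)).
MGU = { B = h(tup(tup(n, m, m), unit, unit)), M = h(tup(tup(n, m, m), unit, unit)), W = tup(tup(n, m, m), unit, unit), X2 = tup(tup(tup(tup(n, m, m), unit, unit), h(tup(tup(n, m, m), unit, unit)), m), node(h(tup(tup(n, m, m), unit, unit)), h(tup(tup(n, m, m), unit, unit)), a), node(a, tup(tup(n, m, m), unit, unit), zero)) }, so B = h(tup(tup(n, m, m), unit, unit)).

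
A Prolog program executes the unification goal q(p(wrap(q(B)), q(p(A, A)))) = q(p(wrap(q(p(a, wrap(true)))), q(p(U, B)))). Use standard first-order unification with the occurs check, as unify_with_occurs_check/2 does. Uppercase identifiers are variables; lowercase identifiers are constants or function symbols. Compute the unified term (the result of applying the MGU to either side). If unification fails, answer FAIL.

q(p(wrap(q(p(a, wrap(true)))), q(p(p(a, wrap(true)), p(a, wrap(true))))))

Decompose q/1: p(wrap(q(B)), q(p(A, A))) = p(wrap(q(p(a, wrap(true)))), q(p(U, B))).
Decompose p/2: wrap(q(B)) = wrap(q(p(a, wrap(true)))),  q(p(A, A)) = q(p(U, B)).
Decompose wrap/1: q(B) = q(p(a, wrap(true))).
Decompose q/1: B = p(a, wrap(true)).
Bind B := p(a, wrap(true)); substituting into the remaining equation gives: q(p(A, A)) = q(p(U, p(a, wrap(true)))).
Decompose q/1: p(A, A) = p(U, p(a, wrap(true))).
Decompose p/2: A = U,  A = p(a, wrap(true)).
Bind A := U; substituting into the remaining equation gives: U = p(a, wrap(true)).
Bind U := p(a, wrap(true)). Substituting into the earlier binding gives A := p(a, wrap(true)).
Applying the MGU to either side gives q(p(wrap(q(p(a, wrap(true)))), q(p(p(a, wrap(true)), p(a, wrap(true)))))).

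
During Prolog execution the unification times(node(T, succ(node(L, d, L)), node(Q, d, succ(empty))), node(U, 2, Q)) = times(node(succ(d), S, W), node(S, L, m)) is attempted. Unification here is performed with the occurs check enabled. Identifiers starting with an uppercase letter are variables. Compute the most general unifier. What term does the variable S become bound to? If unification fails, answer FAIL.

succ(node(2, d, 2))

Decompose times/2: node(T, succ(node(L, d, L)), node(Q, d, succ(empty))) = node(succ(d), S, W),  node(U, 2, Q) = node(S, L, m).
Decompose node/3: T = succ(d),  succ(node(L, d, L)) = S,  node(Q, d, succ(empty)) = W.
Bind T := succ(d); no other remaining equation mentions T.
Bind S := succ(node(L, d, L)); substituting into the one remaining equation that mentions S gives: node(U, 2, Q) = node(succ(node(L, d, L)), L, m).
Bind W := node(Q, d, succ(empty)); no other remaining equation mentions W.
Decompose node/3: U = succ(node(L, d, L)),  2 = L,  Q = m.
Bind U := succ(node(L, d, L)); no other remaining equation mentions U.
Bind L := 2; no other remaining equation mentions L. Substituting into the earlier bindings gives S := succ(node(2, d, 2)), U := succ(node(2, d, 2)).
Bind Q := m. Substituting into the earlier binding gives W := node(m, d, succ(empty)).
MGU = { T -> succ(d), S -> succ(node(2, d, 2)), W -> node(m, d, succ(empty)), U -> succ(node(2, d, 2)), L -> 2, Q -> m }, so S -> succ(node(2, d, 2)).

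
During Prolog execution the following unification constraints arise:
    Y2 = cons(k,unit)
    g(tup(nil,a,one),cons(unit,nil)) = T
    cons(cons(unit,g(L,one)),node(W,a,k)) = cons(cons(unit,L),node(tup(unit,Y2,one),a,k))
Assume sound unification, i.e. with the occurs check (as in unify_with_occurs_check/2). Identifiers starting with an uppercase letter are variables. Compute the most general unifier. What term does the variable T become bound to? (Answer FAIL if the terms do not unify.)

FAIL

Bind Y2 := cons(k,unit); substituting into the one remaining equation that mentions Y2 gives: cons(cons(unit,g(L,one)),node(W,a,k)) = cons(cons(unit,L),node(tup(unit,cons(k,unit),one),a,k)).
Bind T := g(tup(nil,a,one),cons(unit,nil)); no other remaining equation mentions T.
Decompose cons/2: cons(unit,g(L,one)) = cons(unit,L),  node(W,a,k) = node(tup(unit,cons(k,unit),one),a,k).
Decompose cons/2: unit = unit,  g(L,one) = L.
Delete trivial equation unit = unit.
Occurs check fails: L occurs in g(L,one); the equation L = g(L,one) has no finite solution.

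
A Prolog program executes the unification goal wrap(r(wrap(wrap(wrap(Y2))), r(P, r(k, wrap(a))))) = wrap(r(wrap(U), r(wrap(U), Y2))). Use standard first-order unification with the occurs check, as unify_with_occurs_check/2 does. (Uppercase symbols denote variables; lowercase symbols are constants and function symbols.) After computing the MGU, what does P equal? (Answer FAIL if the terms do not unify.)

wrap(wrap(wrap(r(k, wrap(a)))))

Decompose wrap/1: r(wrap(wrap(wrap(Y2))), r(P, r(k, wrap(a)))) = r(wrap(U), r(wrap(U), Y2)).
Decompose r/2: wrap(wrap(wrap(Y2))) = wrap(U),  r(P, r(k, wrap(a))) = r(wrap(U), Y2).
Decompose wrap/1: wrap(wrap(Y2)) = U.
Bind U := wrap(wrap(Y2)); substituting into the remaining equation gives: r(P, r(k, wrap(a))) = r(wrap(wrap(wrap(Y2))), Y2).
Decompose r/2: P = wrap(wrap(wrap(Y2))),  r(k, wrap(a)) = Y2.
Bind P := wrap(wrap(wrap(Y2))); no other remaining equation mentions P.
Bind Y2 := r(k, wrap(a)). Substituting into the earlier bindings gives U := wrap(wrap(r(k, wrap(a)))), P := wrap(wrap(wrap(r(k, wrap(a))))).
MGU = { U = wrap(wrap(r(k, wrap(a)))), P = wrap(wrap(wrap(r(k, wrap(a))))), Y2 = r(k, wrap(a)) }, so P = wrap(wrap(wrap(r(k, wrap(a))))).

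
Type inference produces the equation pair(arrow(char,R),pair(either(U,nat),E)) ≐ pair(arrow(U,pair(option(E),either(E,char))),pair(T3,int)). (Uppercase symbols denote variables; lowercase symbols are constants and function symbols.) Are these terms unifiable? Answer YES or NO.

YES

Decompose pair/2: arrow(char,R) ≐ arrow(U,pair(option(E),either(E,char))),  pair(either(U,nat),E) ≐ pair(T3,int).
Decompose arrow/2: char ≐ U,  R ≐ pair(option(E),either(E,char)).
Bind U := char; substituting into the one remaining equation that mentions U gives: pair(either(char,nat),E) ≐ pair(T3,int).
Bind R := pair(option(E),either(E,char)); no other remaining equation mentions R.
Decompose pair/2: either(char,nat) ≐ T3,  E ≐ int.
Bind T3 := either(char,nat); no other remaining equation mentions T3.
Bind E := int. Substituting into the earlier binding gives R := pair(option(int),either(int,char)).
No equations remain and no clash or occurs-check failure arose, so a unifier exists.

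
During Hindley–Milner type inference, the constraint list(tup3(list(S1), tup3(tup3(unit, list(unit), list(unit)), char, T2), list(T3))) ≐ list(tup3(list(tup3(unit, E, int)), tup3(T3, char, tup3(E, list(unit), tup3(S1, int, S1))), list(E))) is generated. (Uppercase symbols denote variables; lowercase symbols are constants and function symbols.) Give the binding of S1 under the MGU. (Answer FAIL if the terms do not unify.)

tup3(unit, tup3(unit, list(unit), list(unit)), int)

Decompose list/1: tup3(list(S1), tup3(tup3(unit, list(unit), list(unit)), char, T2), list(T3)) ≐ tup3(list(tup3(unit, E, int)), tup3(T3, char, tup3(E, list(unit), tup3(S1, int, S1))), list(E)).
Decompose tup3/3: list(S1) ≐ list(tup3(unit, E, int)),  tup3(tup3(unit, list(unit), list(unit)), char, T2) ≐ tup3(T3, char, tup3(E, list(unit), tup3(S1, int, S1))),  list(T3) ≐ list(E).
Decompose list/1: S1 ≐ tup3(unit, E, int).
Bind S1 := tup3(unit, E, int); substituting into the one remaining equation that mentions S1 gives: tup3(tup3(unit, list(unit), list(unit)), char, T2) ≐ tup3(T3, char, tup3(E, list(unit), tup3(tup3(unit, E, int), int, tup3(unit, E, int)))).
Decompose tup3/3: tup3(unit, list(unit), list(unit)) ≐ T3,  char ≐ char,  T2 ≐ tup3(E, list(unit), tup3(tup3(unit, E, int), int, tup3(unit, E, int))).
Bind T3 := tup3(unit, list(unit), list(unit)); substituting into the one remaining equation that mentions T3 gives: list(tup3(unit, list(unit), list(unit))) ≐ list(E).
Delete trivial equation char ≐ char.
Bind T2 := tup3(E, list(unit), tup3(tup3(unit, E, int), int, tup3(unit, E, int))); no other remaining equation mentions T2.
Decompose list/1: tup3(unit, list(unit), list(unit)) ≐ E.
Bind E := tup3(unit, list(unit), list(unit)). Substituting into the earlier bindings gives S1 := tup3(unit, tup3(unit, list(unit), list(unit)), int), T2 := tup3(tup3(unit, list(unit), list(unit)), list(unit), tup3(tup3(unit, tup3(unit, list(unit), list(unit)), int), int, tup3(unit, tup3(unit, list(unit), list(unit)), int))).
MGU = { S1 -> tup3(unit, tup3(unit, list(unit), list(unit)), int), T3 -> tup3(unit, list(unit), list(unit)), T2 -> tup3(tup3(unit, list(unit), list(unit)), list(unit), tup3(tup3(unit, tup3(unit, list(unit), list(unit)), int), int, tup3(unit, tup3(unit, list(unit), list(unit)), int))), E -> tup3(unit, list(unit), list(unit)) }, so S1 -> tup3(unit, tup3(unit, list(unit), list(unit)), int).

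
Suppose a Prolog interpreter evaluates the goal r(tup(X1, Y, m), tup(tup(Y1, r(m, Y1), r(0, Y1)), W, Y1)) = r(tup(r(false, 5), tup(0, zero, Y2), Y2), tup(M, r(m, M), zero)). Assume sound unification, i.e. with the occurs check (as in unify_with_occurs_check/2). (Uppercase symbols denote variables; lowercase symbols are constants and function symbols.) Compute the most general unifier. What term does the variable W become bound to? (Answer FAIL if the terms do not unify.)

Decompose r/2: tup(X1, Y, m) = tup(r(false, 5), tup(0, zero, Y2), Y2),  tup(tup(Y1, r(m, Y1), r(0, Y1)), W, Y1) = tup(M, r(m, M), zero).
Decompose tup/3: X1 = r(false, 5),  Y = tup(0, zero, Y2),  m = Y2.
Bind X1 := r(false, 5); no other remaining equation mentions X1.
Bind Y := tup(0, zero, Y2); no other remaining equation mentions Y.
Bind Y2 := m; no other remaining equation mentions Y2. Substituting into the earlier binding gives Y := tup(0, zero, m).
Decompose tup/3: tup(Y1, r(m, Y1), r(0, Y1)) = M,  W = r(m, M),  Y1 = zero.
Bind M := tup(Y1, r(m, Y1), r(0, Y1)); substituting into the one remaining equation that mentions M gives: W = r(m, tup(Y1, r(m, Y1), r(0, Y1))).
Bind W := r(m, tup(Y1, r(m, Y1), r(0, Y1))); no other remaining equation mentions W.
Bind Y1 := zero. Substituting into the earlier bindings gives M := tup(zero, r(m, zero), r(0, zero)), W := r(m, tup(zero, r(m, zero), r(0, zero))).
MGU = { X1 = r(false, 5), Y = tup(0, zero, m), Y2 = m, M = tup(zero, r(m, zero), r(0, zero)), W = r(m, tup(zero, r(m, zero), r(0, zero))), Y1 = zero }, so W = r(m, tup(zero, r(m, zero), r(0, zero))).

r(m, tup(zero, r(m, zero), r(0, zero)))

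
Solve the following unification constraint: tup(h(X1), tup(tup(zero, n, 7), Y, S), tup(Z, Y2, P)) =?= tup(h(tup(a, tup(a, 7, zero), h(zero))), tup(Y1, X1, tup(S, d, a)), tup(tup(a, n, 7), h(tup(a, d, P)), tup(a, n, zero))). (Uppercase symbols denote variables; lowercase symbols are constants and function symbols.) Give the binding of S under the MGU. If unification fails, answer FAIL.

Decompose tup/3: h(X1) =?= h(tup(a, tup(a, 7, zero), h(zero))),  tup(tup(zero, n, 7), Y, S) =?= tup(Y1, X1, tup(S, d, a)),  tup(Z, Y2, P) =?= tup(tup(a, n, 7), h(tup(a, d, P)), tup(a, n, zero)).
Decompose h/1: X1 =?= tup(a, tup(a, 7, zero), h(zero)).
Bind X1 := tup(a, tup(a, 7, zero), h(zero)); substituting into the one remaining equation that mentions X1 gives: tup(tup(zero, n, 7), Y, S) =?= tup(Y1, tup(a, tup(a, 7, zero), h(zero)), tup(S, d, a)).
Decompose tup/3: tup(zero, n, 7) =?= Y1,  Y =?= tup(a, tup(a, 7, zero), h(zero)),  S =?= tup(S, d, a).
Bind Y1 := tup(zero, n, 7); no other remaining equation mentions Y1.
Bind Y := tup(a, tup(a, 7, zero), h(zero)); no other remaining equation mentions Y.
Occurs check fails: S occurs in tup(S, d, a); the equation S =?= tup(S, d, a) has no finite solution.

FAIL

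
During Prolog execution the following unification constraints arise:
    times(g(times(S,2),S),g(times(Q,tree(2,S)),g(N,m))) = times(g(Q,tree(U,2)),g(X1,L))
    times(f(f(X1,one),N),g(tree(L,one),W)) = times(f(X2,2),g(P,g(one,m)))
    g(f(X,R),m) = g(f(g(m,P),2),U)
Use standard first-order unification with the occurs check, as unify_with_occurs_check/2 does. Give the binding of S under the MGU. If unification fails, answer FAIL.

tree(m,2)

Decompose times/2: g(times(S,2),S) = g(Q,tree(U,2)),  g(times(Q,tree(2,S)),g(N,m)) = g(X1,L).
Decompose g/2: times(S,2) = Q,  S = tree(U,2).
Bind Q := times(S,2); substituting into the one remaining equation that mentions Q gives: g(times(times(S,2),tree(2,S)),g(N,m)) = g(X1,L).
Bind S := tree(U,2); substituting into the one remaining equation that mentions S gives: g(times(times(tree(U,2),2),tree(2,tree(U,2))),g(N,m)) = g(X1,L). Substituting into the earlier binding gives Q := times(tree(U,2),2).
Decompose g/2: times(times(tree(U,2),2),tree(2,tree(U,2))) = X1,  g(N,m) = L.
Bind X1 := times(times(tree(U,2),2),tree(2,tree(U,2))); substituting into the one remaining equation that mentions X1 gives: times(f(f(times(times(tree(U,2),2),tree(2,tree(U,2))),one),N),g(tree(L,one),W)) = times(f(X2,2),g(P,g(one,m))).
Bind L := g(N,m); substituting into the one remaining equation that mentions L gives: times(f(f(times(times(tree(U,2),2),tree(2,tree(U,2))),one),N),g(tree(g(N,m),one),W)) = times(f(X2,2),g(P,g(one,m))).
Decompose times/2: f(f(times(times(tree(U,2),2),tree(2,tree(U,2))),one),N) = f(X2,2),  g(tree(g(N,m),one),W) = g(P,g(one,m)).
Decompose f/2: f(times(times(tree(U,2),2),tree(2,tree(U,2))),one) = X2,  N = 2.
Bind X2 := f(times(times(tree(U,2),2),tree(2,tree(U,2))),one); no other remaining equation mentions X2.
Bind N := 2; substituting into the one remaining equation that mentions N gives: g(tree(g(2,m),one),W) = g(P,g(one,m)). Substituting into the earlier binding gives L := g(2,m).
Decompose g/2: tree(g(2,m),one) = P,  W = g(one,m).
Bind P := tree(g(2,m),one); substituting into the one remaining equation that mentions P gives: g(f(X,R),m) = g(f(g(m,tree(g(2,m),one)),2),U).
Bind W := g(one,m); no other remaining equation mentions W.
Decompose g/2: f(X,R) = f(g(m,tree(g(2,m),one)),2),  m = U.
Decompose f/2: X = g(m,tree(g(2,m),one)),  R = 2.
Bind X := g(m,tree(g(2,m),one)); no other remaining equation mentions X.
Bind R := 2; no other remaining equation mentions R.
Bind U := m. Substituting into the earlier bindings gives Q := times(tree(m,2),2), S := tree(m,2), X1 := times(times(tree(m,2),2),tree(2,tree(m,2))), X2 := f(times(times(tree(m,2),2),tree(2,tree(m,2))),one).
MGU = { Q -> times(tree(m,2),2), S -> tree(m,2), X1 -> times(times(tree(m,2),2),tree(2,tree(m,2))), L -> g(2,m), X2 -> f(times(times(tree(m,2),2),tree(2,tree(m,2))),one), N -> 2, P -> tree(g(2,m),one), W -> g(one,m), X -> g(m,tree(g(2,m),one)), R -> 2, U -> m }, so S -> tree(m,2).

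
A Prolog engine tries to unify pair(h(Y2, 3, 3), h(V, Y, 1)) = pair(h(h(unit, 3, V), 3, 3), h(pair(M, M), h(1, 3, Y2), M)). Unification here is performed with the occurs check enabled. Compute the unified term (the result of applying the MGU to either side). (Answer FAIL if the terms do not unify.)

pair(h(h(unit, 3, pair(1, 1)), 3, 3), h(pair(1, 1), h(1, 3, h(unit, 3, pair(1, 1))), 1))

Decompose pair/2: h(Y2, 3, 3) = h(h(unit, 3, V), 3, 3),  h(V, Y, 1) = h(pair(M, M), h(1, 3, Y2), M).
Decompose h/3: Y2 = h(unit, 3, V),  3 = 3,  3 = 3.
Bind Y2 := h(unit, 3, V); substituting into the one remaining equation that mentions Y2 gives: h(V, Y, 1) = h(pair(M, M), h(1, 3, h(unit, 3, V)), M).
Delete trivial equation 3 = 3.
Delete trivial equation 3 = 3.
Decompose h/3: V = pair(M, M),  Y = h(1, 3, h(unit, 3, V)),  1 = M.
Bind V := pair(M, M); substituting into the one remaining equation that mentions V gives: Y = h(1, 3, h(unit, 3, pair(M, M))). Substituting into the earlier binding gives Y2 := h(unit, 3, pair(M, M)).
Bind Y := h(1, 3, h(unit, 3, pair(M, M))); no other remaining equation mentions Y.
Bind M := 1. Substituting into the earlier bindings gives Y2 := h(unit, 3, pair(1, 1)), V := pair(1, 1), Y := h(1, 3, h(unit, 3, pair(1, 1))).
Applying the MGU to either side gives pair(h(h(unit, 3, pair(1, 1)), 3, 3), h(pair(1, 1), h(1, 3, h(unit, 3, pair(1, 1))), 1)).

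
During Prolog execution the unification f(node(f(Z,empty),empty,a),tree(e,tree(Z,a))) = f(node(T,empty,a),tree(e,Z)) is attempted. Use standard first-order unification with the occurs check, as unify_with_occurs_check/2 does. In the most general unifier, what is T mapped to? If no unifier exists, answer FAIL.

FAIL

Decompose f/2: node(f(Z,empty),empty,a) = node(T,empty,a),  tree(e,tree(Z,a)) = tree(e,Z).
Decompose node/3: f(Z,empty) = T,  empty = empty,  a = a.
Bind T := f(Z,empty); no other remaining equation mentions T.
Delete trivial equation empty = empty.
Delete trivial equation a = a.
Decompose tree/2: e = e,  tree(Z,a) = Z.
Delete trivial equation e = e.
Occurs check fails: Z occurs in tree(Z,a); the equation Z = tree(Z,a) has no finite solution.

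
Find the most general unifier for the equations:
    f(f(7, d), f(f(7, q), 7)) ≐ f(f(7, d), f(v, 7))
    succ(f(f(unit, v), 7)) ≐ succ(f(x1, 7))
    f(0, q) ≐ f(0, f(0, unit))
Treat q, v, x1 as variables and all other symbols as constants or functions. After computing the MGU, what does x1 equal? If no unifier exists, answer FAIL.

Decompose f/2: f(7, d) ≐ f(7, d),  f(f(7, q), 7) ≐ f(v, 7).
Delete trivial equation f(7, d) ≐ f(7, d).
Decompose f/2: f(7, q) ≐ v,  7 ≐ 7.
Bind v := f(7, q); substituting into the one remaining equation that mentions v gives: succ(f(f(unit, f(7, q)), 7)) ≐ succ(f(x1, 7)).
Delete trivial equation 7 ≐ 7.
Decompose succ/1: f(f(unit, f(7, q)), 7) ≐ f(x1, 7).
Decompose f/2: f(unit, f(7, q)) ≐ x1,  7 ≐ 7.
Bind x1 := f(unit, f(7, q)); no other remaining equation mentions x1.
Delete trivial equation 7 ≐ 7.
Decompose f/2: 0 ≐ 0,  q ≐ f(0, unit).
Delete trivial equation 0 ≐ 0.
Bind q := f(0, unit). Substituting into the earlier bindings gives v := f(7, f(0, unit)), x1 := f(unit, f(7, f(0, unit))).
MGU = { v := f(7, f(0, unit)), x1 := f(unit, f(7, f(0, unit))), q := f(0, unit) }, so x1 := f(unit, f(7, f(0, unit))).

f(unit, f(7, f(0, unit)))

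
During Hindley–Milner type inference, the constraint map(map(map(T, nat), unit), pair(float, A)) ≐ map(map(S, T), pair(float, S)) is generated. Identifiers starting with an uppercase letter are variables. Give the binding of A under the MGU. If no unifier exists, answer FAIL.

Decompose map/2: map(map(T, nat), unit) ≐ map(S, T),  pair(float, A) ≐ pair(float, S).
Decompose map/2: map(T, nat) ≐ S,  unit ≐ T.
Bind S := map(T, nat); substituting into the one remaining equation that mentions S gives: pair(float, A) ≐ pair(float, map(T, nat)).
Bind T := unit; substituting into the remaining equation gives: pair(float, A) ≐ pair(float, map(unit, nat)). Substituting into the earlier binding gives S := map(unit, nat).
Decompose pair/2: float ≐ float,  A ≐ map(unit, nat).
Delete trivial equation float ≐ float.
Bind A := map(unit, nat).
MGU = { S ↦ map(unit, nat), T ↦ unit, A ↦ map(unit, nat) }, so A ↦ map(unit, nat).

map(unit, nat)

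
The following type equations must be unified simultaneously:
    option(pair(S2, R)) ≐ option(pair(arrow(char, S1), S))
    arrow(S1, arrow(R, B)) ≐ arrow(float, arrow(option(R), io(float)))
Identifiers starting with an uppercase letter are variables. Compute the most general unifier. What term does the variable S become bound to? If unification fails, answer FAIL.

Decompose option/1: pair(S2, R) ≐ pair(arrow(char, S1), S).
Decompose pair/2: S2 ≐ arrow(char, S1),  R ≐ S.
Bind S2 := arrow(char, S1); no other remaining equation mentions S2.
Bind R := S; substituting into the remaining equation gives: arrow(S1, arrow(S, B)) ≐ arrow(float, arrow(option(S), io(float))).
Decompose arrow/2: S1 ≐ float,  arrow(S, B) ≐ arrow(option(S), io(float)).
Bind S1 := float; no other remaining equation mentions S1. Substituting into the earlier binding gives S2 := arrow(char, float).
Decompose arrow/2: S ≐ option(S),  B ≐ io(float).
Occurs check fails: S occurs in option(S); the equation S ≐ option(S) has no finite solution.

FAIL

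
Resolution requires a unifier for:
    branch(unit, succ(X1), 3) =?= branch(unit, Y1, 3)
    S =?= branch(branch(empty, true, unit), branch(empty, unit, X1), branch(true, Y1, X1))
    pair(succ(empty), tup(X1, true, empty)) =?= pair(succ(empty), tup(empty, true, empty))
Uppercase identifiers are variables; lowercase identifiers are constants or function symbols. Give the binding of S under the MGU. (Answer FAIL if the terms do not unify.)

branch(branch(empty, true, unit), branch(empty, unit, empty), branch(true, succ(empty), empty))

Decompose branch/3: unit =?= unit,  succ(X1) =?= Y1,  3 =?= 3.
Delete trivial equation unit =?= unit.
Bind Y1 := succ(X1); substituting into the one remaining equation that mentions Y1 gives: S =?= branch(branch(empty, true, unit), branch(empty, unit, X1), branch(true, succ(X1), X1)).
Delete trivial equation 3 =?= 3.
Bind S := branch(branch(empty, true, unit), branch(empty, unit, X1), branch(true, succ(X1), X1)); no other remaining equation mentions S.
Decompose pair/2: succ(empty) =?= succ(empty),  tup(X1, true, empty) =?= tup(empty, true, empty).
Delete trivial equation succ(empty) =?= succ(empty).
Decompose tup/3: X1 =?= empty,  true =?= true,  empty =?= empty.
Bind X1 := empty; no other remaining equation mentions X1. Substituting into the earlier bindings gives Y1 := succ(empty), S := branch(branch(empty, true, unit), branch(empty, unit, empty), branch(true, succ(empty), empty)).
Delete trivial equation true =?= true.
Delete trivial equation empty =?= empty.
MGU = { Y1 := succ(empty), S := branch(branch(empty, true, unit), branch(empty, unit, empty), branch(true, succ(empty), empty)), X1 := empty }, so S := branch(branch(empty, true, unit), branch(empty, unit, empty), branch(true, succ(empty), empty)).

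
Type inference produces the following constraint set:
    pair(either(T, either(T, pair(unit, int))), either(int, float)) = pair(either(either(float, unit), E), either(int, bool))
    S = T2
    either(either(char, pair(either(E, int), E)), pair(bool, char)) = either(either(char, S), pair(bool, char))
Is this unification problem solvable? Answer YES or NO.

NO

Decompose pair/2: either(T, either(T, pair(unit, int))) = either(either(float, unit), E),  either(int, float) = either(int, bool).
Decompose either/2: T = either(float, unit),  either(T, pair(unit, int)) = E.
Bind T := either(float, unit); substituting into the one remaining equation that mentions T gives: either(either(float, unit), pair(unit, int)) = E.
Bind E := either(either(float, unit), pair(unit, int)); substituting into the one remaining equation that mentions E gives: either(either(char, pair(either(either(either(float, unit), pair(unit, int)), int), either(either(float, unit), pair(unit, int)))), pair(bool, char)) = either(either(char, S), pair(bool, char)).
Decompose either/2: int = int,  float = bool.
Delete trivial equation int = int.
Clash: constants float and bool differ; no unifier exists.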